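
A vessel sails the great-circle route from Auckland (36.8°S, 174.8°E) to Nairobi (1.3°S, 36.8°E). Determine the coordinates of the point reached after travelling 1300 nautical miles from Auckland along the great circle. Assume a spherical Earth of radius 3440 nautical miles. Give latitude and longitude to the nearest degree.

Convert each endpoint to a unit vector on the sphere (x = cos φ cos λ, y = cos φ sin λ, z = sin φ).
The central angle between the endpoints is δ = arccos(p₁·p₂) ≈ 2.191 rad (125.5°). The total great-circle distance is δ·R ≈ 2.191 × 3440 ≈ 7538 nmi, so the target fraction is f = 1300/7538 ≈ 0.172.
Interpolate at f ≈ 0.172 with slerp weights a = sin((1−f)δ)/sin δ ≈ 1.193, b = sin(fδ)/sin δ ≈ 0.453.
p = a·p₁ + b·p₂ ≈ (-0.588, 0.358, -0.725); φ = arcsin(p_z) ≈ -46.46°, λ = atan2(p_y, p_x) ≈ 148.67°.

≈ 46°S, 149°E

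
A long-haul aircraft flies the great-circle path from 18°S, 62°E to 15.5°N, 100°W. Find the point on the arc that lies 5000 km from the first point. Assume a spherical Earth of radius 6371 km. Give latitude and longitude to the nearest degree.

Write both endpoints as unit vectors p₁, p₂ with components (cos φ cos λ, cos φ sin λ, sin φ).
The central angle between the endpoints is δ = arccos(p₁·p₂) ≈ 2.838 rad (162.6°). The total great-circle distance is δ·R ≈ 2.838 × 6371 ≈ 18079 km, so the target fraction is f = 5000/18079 ≈ 0.277.
Interpolate at f ≈ 0.277 with slerp weights a = sin((1−f)δ)/sin δ ≈ 2.961, b = sin(fδ)/sin δ ≈ 2.362.
p = a·p₁ + b·p₂ ≈ (0.927, 0.245, -0.284); φ = arcsin(p_z) ≈ -16.49°, λ = atan2(p_y, p_x) ≈ 14.82°.

≈ 16°S, 15°E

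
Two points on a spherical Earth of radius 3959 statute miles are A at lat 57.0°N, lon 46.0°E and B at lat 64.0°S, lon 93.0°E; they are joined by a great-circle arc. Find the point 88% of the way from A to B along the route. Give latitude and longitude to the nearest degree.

The haversine formula gives a central angle δ ≈ 2.203 rad (126.2°) between the endpoints.
Interpolate at f = 0.88 with slerp weights a = sin((1−f)δ)/sin δ ≈ 0.324, b = sin(fδ)/sin δ ≈ 1.157.
p = a·p₁ + b·p₂ ≈ (0.096, 0.633, -0.768); φ = arcsin(p_z) ≈ -50.17°, λ = atan2(p_y, p_x) ≈ 81.38°.

≈ lat 50°S, lon 81°E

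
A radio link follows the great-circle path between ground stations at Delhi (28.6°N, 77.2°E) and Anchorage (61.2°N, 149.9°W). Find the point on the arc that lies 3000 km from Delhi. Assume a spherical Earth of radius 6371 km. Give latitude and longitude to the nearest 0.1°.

Convert each endpoint to a unit vector on the sphere (x = cos φ cos λ, y = cos φ sin λ, z = sin φ).
The central angle between the endpoints is δ = arccos(p₁·p₂) ≈ 1.439 rad (82.4°). The total great-circle distance is δ·R ≈ 1.439 × 6371 ≈ 9167 km, so the target fraction is f = 3000/9167 ≈ 0.327.
Interpolate at f ≈ 0.327 with slerp weights a = sin((1−f)δ)/sin δ ≈ 0.831, b = sin(fδ)/sin δ ≈ 0.458.
p = a·p₁ + b·p₂ ≈ (-0.029, 0.601, 0.799); φ = arcsin(p_z) ≈ 53.02°, λ = atan2(p_y, p_x) ≈ 92.77°.

≈ 53.0°N, 92.8°E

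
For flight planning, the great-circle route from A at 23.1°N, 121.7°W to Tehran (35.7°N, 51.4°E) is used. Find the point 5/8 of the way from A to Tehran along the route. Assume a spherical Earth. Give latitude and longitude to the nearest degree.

Convert each endpoint to a unit vector on the sphere (x = cos φ cos λ, y = cos φ sin λ, z = sin φ).
The central angle between the endpoints is δ = arccos(p₁·p₂) ≈ 2.109 rad (120.8°).
Interpolate at f = 5/8 with slerp weights a = sin((1−f)δ)/sin δ ≈ 0.828, b = sin(fδ)/sin δ ≈ 1.128.
p = a·p₁ + b·p₂ ≈ (0.171, 0.068, 0.983); φ = arcsin(p_z) ≈ 79.40°, λ = atan2(p_y, p_x) ≈ 21.58°.

≈ 79°N, 22°E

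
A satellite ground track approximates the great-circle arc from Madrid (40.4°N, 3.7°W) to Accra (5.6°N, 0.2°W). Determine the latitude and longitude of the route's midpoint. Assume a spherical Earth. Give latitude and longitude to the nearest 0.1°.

Write both endpoints as unit vectors p₁, p₂ with components (cos φ cos λ, cos φ sin λ, sin φ).
The central angle between the endpoints is δ = arccos(p₁·p₂) ≈ 0.610 rad (34.9°).
Interpolate at f = 1/2 with slerp weights a = sin((1−f)δ)/sin δ ≈ 0.524, b = sin(fδ)/sin δ ≈ 0.524.
p = a·p₁ + b·p₂ ≈ (0.920, -0.028, 0.391); φ = arcsin(p_z) ≈ 23.01°, λ = atan2(p_y, p_x) ≈ -1.72°.

≈ 23.0°N, 1.7°W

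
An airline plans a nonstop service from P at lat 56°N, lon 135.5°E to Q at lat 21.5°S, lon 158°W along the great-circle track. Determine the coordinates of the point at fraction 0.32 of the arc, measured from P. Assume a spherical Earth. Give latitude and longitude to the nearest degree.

Write both endpoints as unit vectors p₁, p₂ with components (cos φ cos λ, cos φ sin λ, sin φ).
The central angle between the endpoints is δ = arccos(p₁·p₂) ≈ 1.667 rad (95.5°).
Interpolate at f = 0.32 with slerp weights a = sin((1−f)δ)/sin δ ≈ 0.910, b = sin(fδ)/sin δ ≈ 0.511.
p = a·p₁ + b·p₂ ≈ (-0.804, 0.179, 0.567); φ = arcsin(p_z) ≈ 34.57°, λ = atan2(p_y, p_x) ≈ 167.47°.

≈ lat 35°N, lon 167°E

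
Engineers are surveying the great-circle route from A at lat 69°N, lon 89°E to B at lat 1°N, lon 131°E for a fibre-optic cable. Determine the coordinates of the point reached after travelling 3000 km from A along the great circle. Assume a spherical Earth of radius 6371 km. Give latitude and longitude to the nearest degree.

The haversine formula gives a central angle δ ≈ 1.284 rad (73.6°) between the endpoints. The total great-circle distance is δ·R ≈ 1.284 × 6371 ≈ 8182 km, so the target fraction is f = 3000/8182 ≈ 0.367.
Interpolate at f ≈ 0.367 with slerp weights a = sin((1−f)δ)/sin δ ≈ 0.758, b = sin(fδ)/sin δ ≈ 0.473.
p = a·p₁ + b·p₂ ≈ (-0.305, 0.628, 0.715); φ = arcsin(p_z) ≈ 45.68°, λ = atan2(p_y, p_x) ≈ 115.93°.

≈ lat 46°N, lon 116°E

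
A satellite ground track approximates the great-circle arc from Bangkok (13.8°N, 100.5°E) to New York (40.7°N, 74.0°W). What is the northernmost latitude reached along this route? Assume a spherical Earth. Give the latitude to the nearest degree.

The great circle lies in the plane with unit normal n̂ = (p₁ × p₂)/|p₁ × p₂|.
Here n̂_z ≈ -0.086; the vertex latitude is φ_max = arccos|n̂_z| ≈ 85.0°.
Check via Clairaut: cos φ_max = |cos φ₁| · sin C = cos(13.8°)·sin(5.1°) ≈ 0.086, again giving ≈ 85.0°.

≈ 85°N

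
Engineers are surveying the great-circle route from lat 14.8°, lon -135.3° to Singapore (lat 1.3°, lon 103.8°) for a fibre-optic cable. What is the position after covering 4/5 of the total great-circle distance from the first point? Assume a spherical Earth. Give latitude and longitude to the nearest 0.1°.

The haversine formula gives a central angle δ ≈ 2.084 rad (119.4°) between the endpoints.
Interpolate at f = 4/5 with slerp weights a = sin((1−f)δ)/sin δ ≈ 0.464, b = sin(fδ)/sin δ ≈ 1.142.
p = a·p₁ + b·p₂ ≈ (-0.592, 0.793, 0.145); φ = arcsin(p_z) ≈ 8.31°, λ = atan2(p_y, p_x) ≈ 126.72°.

≈ lat 8.3°, lon 126.7°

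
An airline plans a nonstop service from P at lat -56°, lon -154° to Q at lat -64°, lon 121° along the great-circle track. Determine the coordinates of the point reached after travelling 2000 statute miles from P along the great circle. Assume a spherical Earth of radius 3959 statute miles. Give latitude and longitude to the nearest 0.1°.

≈ lat -67.5°, lon 146.7°

Convert each endpoint to a unit vector on the sphere (x = cos φ cos λ, y = cos φ sin λ, z = sin φ).
The central angle between the endpoints is δ = arccos(p₁·p₂) ≈ 0.697 rad (40.0°). The total great-circle distance is δ·R ≈ 0.697 × 3959 ≈ 2761 mi, so the target fraction is f = 2000/2761 ≈ 0.724.
Interpolate at f ≈ 0.724 with slerp weights a = sin((1−f)δ)/sin δ ≈ 0.297, b = sin(fδ)/sin δ ≈ 0.754.
p = a·p₁ + b·p₂ ≈ (-0.320, 0.210, -0.924); φ = arcsin(p_z) ≈ -67.51°, λ = atan2(p_y, p_x) ≈ 146.67°.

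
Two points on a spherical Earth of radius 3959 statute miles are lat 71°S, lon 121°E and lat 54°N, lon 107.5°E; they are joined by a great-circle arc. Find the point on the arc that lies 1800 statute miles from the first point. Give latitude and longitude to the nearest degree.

Write both endpoints as unit vectors p₁, p₂ with components (cos φ cos λ, cos φ sin λ, sin φ).
The central angle between the endpoints is δ = arccos(p₁·p₂) ≈ 2.188 rad (125.4°). The total great-circle distance is δ·R ≈ 2.188 × 3959 ≈ 8663 mi, so the target fraction is f = 1800/8663 ≈ 0.208.
Interpolate at f ≈ 0.208 with slerp weights a = sin((1−f)δ)/sin δ ≈ 1.210, b = sin(fδ)/sin δ ≈ 0.539.
p = a·p₁ + b·p₂ ≈ (-0.298, 0.640, -0.709); φ = arcsin(p_z) ≈ -45.12°, λ = atan2(p_y, p_x) ≈ 114.99°.

≈ lat 45°S, lon 115°E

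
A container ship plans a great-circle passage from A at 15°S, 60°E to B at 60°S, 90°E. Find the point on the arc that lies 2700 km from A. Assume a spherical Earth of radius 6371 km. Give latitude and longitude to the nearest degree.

≈ 38°S, 70°E

Write both endpoints as unit vectors p₁, p₂ with components (cos φ cos λ, cos φ sin λ, sin φ).
The central angle between the endpoints is δ = arccos(p₁·p₂) ≈ 0.873 rad (50.0°). The total great-circle distance is δ·R ≈ 0.873 × 6371 ≈ 5563 km, so the target fraction is f = 2700/5563 ≈ 0.485.
Interpolate at f ≈ 0.485 with slerp weights a = sin((1−f)δ)/sin δ ≈ 0.567, b = sin(fδ)/sin δ ≈ 0.537.
p = a·p₁ + b·p₂ ≈ (0.274, 0.742, -0.611); φ = arcsin(p_z) ≈ -37.69°, λ = atan2(p_y, p_x) ≈ 69.76°.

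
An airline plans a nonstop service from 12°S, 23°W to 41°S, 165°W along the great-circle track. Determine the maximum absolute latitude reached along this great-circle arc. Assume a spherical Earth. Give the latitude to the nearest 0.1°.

≈ 59.5°S

The great circle lies in the plane with unit normal n̂ = (p₁ × p₂)/|p₁ × p₂|.
Here n̂_z ≈ -0.508; the vertex latitude is φ_max = arccos|n̂_z| ≈ 59.5°.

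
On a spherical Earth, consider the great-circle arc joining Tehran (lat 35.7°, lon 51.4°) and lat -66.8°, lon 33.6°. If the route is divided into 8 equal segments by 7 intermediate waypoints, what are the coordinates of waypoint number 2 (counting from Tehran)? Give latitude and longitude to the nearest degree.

≈ lat 10°, lon 48°

Write both endpoints as unit vectors p₁, p₂ with components (cos φ cos λ, cos φ sin λ, sin φ).
The central angle between the endpoints is δ = arccos(p₁·p₂) ≈ 1.805 rad (103.4°).
Interpolate at f = 2/8 with slerp weights a = sin((1−f)δ)/sin δ ≈ 1.004, b = sin(fδ)/sin δ ≈ 0.448.
p = a·p₁ + b·p₂ ≈ (0.656, 0.735, 0.174); φ = arcsin(p_z) ≈ 10.01°, λ = atan2(p_y, p_x) ≈ 48.26°.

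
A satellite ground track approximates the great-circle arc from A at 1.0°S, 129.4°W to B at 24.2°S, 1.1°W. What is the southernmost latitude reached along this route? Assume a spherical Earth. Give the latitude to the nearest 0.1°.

The great circle lies in the plane with unit normal n̂ = (p₁ × p₂)/|p₁ × p₂|.
Here n̂_z ≈ +0.863; the vertex latitude is φ_max = arccos|n̂_z| ≈ 30.4°.
Check via Clairaut: cos φ_max = |cos φ₁| · sin C = cos(1.0°)·sin(120.4°) ≈ 0.863, again giving ≈ 30.4°.

≈ 30.4°S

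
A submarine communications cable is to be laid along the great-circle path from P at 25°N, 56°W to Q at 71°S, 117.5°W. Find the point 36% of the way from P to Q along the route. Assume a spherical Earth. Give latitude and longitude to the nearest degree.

Convert each endpoint to a unit vector on the sphere (x = cos φ cos λ, y = cos φ sin λ, z = sin φ).
The central angle between the endpoints is δ = arccos(p₁·p₂) ≈ 1.833 rad (105.0°).
Interpolate at f = 0.36 with slerp weights a = sin((1−f)δ)/sin δ ≈ 0.954, b = sin(fδ)/sin δ ≈ 0.635.
p = a·p₁ + b·p₂ ≈ (0.388, -0.900, -0.197); φ = arcsin(p_z) ≈ -11.34°, λ = atan2(p_y, p_x) ≈ -66.67°.

≈ 11°S, 67°W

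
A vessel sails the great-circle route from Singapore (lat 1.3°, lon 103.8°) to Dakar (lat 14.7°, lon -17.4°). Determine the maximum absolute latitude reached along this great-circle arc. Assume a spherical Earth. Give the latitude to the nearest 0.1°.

≈ 17.8°

The great circle lies in the plane with unit normal n̂ = (p₁ × p₂)/|p₁ × p₂|.
Here n̂_z ≈ -0.952; the vertex latitude is φ_max = arccos|n̂_z| ≈ 17.8°.
Check via Clairaut: cos φ_max = |cos φ₁| · sin C = cos(1.3°)·sin(72.2°) ≈ 0.952, again giving ≈ 17.8°.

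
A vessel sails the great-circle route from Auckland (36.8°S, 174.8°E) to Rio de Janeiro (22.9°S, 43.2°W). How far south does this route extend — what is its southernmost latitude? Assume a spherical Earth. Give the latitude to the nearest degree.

≈ 61°S

The great circle lies in the plane with unit normal n̂ = (p₁ × p₂)/|p₁ × p₂|.
Here n̂_z ≈ +0.484; the vertex latitude is φ_max = arccos|n̂_z| ≈ 61.0°.
Check via Clairaut: cos φ_max = |cos φ₁| · sin C = cos(36.8°)·sin(142.8°) ≈ 0.484, again giving ≈ 61.0°.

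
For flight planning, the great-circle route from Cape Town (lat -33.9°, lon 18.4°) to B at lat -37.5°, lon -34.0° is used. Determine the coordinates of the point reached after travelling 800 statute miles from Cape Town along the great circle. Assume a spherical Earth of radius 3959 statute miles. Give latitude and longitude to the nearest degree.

≈ lat -37°, lon 5°

Convert each endpoint to a unit vector on the sphere (x = cos φ cos λ, y = cos φ sin λ, z = sin φ).
The central angle between the endpoints is δ = arccos(p₁·p₂) ≈ 0.736 rad (42.2°). The total great-circle distance is δ·R ≈ 0.736 × 3959 ≈ 2913 mi, so the target fraction is f = 800/2913 ≈ 0.275.
Interpolate at f ≈ 0.275 with slerp weights a = sin((1−f)δ)/sin δ ≈ 0.758, b = sin(fδ)/sin δ ≈ 0.299.
p = a·p₁ + b·p₂ ≈ (0.794, 0.066, -0.605); φ = arcsin(p_z) ≈ -37.21°, λ = atan2(p_y, p_x) ≈ 4.75°.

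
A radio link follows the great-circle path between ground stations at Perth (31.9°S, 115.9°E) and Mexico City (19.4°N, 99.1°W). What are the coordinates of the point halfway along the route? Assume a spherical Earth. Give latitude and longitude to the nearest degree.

Write both endpoints as unit vectors p₁, p₂ with components (cos φ cos λ, cos φ sin λ, sin φ).
The central angle between the endpoints is δ = arccos(p₁·p₂) ≈ 2.553 rad (146.3°).
Interpolate at f = 1/2 with slerp weights a = sin((1−f)δ)/sin δ ≈ 1.722, b = sin(fδ)/sin δ ≈ 1.722.
p = a·p₁ + b·p₂ ≈ (-0.896, -0.289, -0.338); φ = arcsin(p_z) ≈ -19.76°, λ = atan2(p_y, p_x) ≈ -162.13°.

≈ (20°S, 162°W)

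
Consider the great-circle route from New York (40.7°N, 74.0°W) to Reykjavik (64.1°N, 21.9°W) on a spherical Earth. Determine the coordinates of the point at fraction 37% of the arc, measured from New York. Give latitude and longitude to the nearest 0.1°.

From cos δ = sin φ₁ sin φ₂ + cos φ₁ cos φ₂ cos Δλ, the central angle is δ ≈ 0.660 rad (37.8°).
Interpolate at f = 0.37 with slerp weights a = sin((1−f)δ)/sin δ ≈ 0.659, b = sin(fδ)/sin δ ≈ 0.394.
p = a·p₁ + b·p₂ ≈ (0.297, -0.544, 0.784); φ = arcsin(p_z) ≈ 51.66°, λ = atan2(p_y, p_x) ≈ -61.34°.

≈ 51.7°N, 61.3°W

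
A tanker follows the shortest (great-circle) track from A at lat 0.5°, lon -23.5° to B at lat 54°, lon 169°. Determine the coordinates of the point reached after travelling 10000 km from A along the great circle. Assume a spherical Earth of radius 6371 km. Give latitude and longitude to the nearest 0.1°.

≈ lat 81.1°, lon -116.3°

Write both endpoints as unit vectors p₁, p₂ with components (cos φ cos λ, cos φ sin λ, sin φ).
The central angle between the endpoints is δ = arccos(p₁·p₂) ≈ 2.173 rad (124.5°). The total great-circle distance is δ·R ≈ 2.173 × 6371 ≈ 13847 km, so the target fraction is f = 10000/13847 ≈ 0.722.
Interpolate at f ≈ 0.722 with slerp weights a = sin((1−f)δ)/sin δ ≈ 0.689, b = sin(fδ)/sin δ ≈ 1.214.
p = a·p₁ + b·p₂ ≈ (-0.068, -0.139, 0.988); φ = arcsin(p_z) ≈ 81.11°, λ = atan2(p_y, p_x) ≈ -116.26°.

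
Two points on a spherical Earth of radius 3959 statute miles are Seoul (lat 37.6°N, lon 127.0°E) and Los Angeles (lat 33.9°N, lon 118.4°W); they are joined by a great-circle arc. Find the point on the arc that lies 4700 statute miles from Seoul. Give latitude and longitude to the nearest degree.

Convert each endpoint to a unit vector on the sphere (x = cos φ cos λ, y = cos φ sin λ, z = sin φ).
The central angle between the endpoints is δ = arccos(p₁·p₂) ≈ 1.504 rad (86.2°). The total great-circle distance is δ·R ≈ 1.504 × 3959 ≈ 5955 mi, so the target fraction is f = 4700/5955 ≈ 0.789.
Interpolate at f ≈ 0.789 with slerp weights a = sin((1−f)δ)/sin δ ≈ 0.312, b = sin(fδ)/sin δ ≈ 0.929.
p = a·p₁ + b·p₂ ≈ (-0.516, -0.481, 0.709); φ = arcsin(p_z) ≈ 45.15°, λ = atan2(p_y, p_x) ≈ -137.01°.

≈ lat 45°N, lon 137°W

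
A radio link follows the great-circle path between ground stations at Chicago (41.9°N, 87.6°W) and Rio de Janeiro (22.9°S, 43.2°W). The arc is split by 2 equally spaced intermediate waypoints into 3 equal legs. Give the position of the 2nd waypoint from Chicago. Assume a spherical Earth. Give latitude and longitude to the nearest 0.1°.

≈ (0.9°S, 56.6°W)

Convert each endpoint to a unit vector on the sphere (x = cos φ cos λ, y = cos φ sin λ, z = sin φ).
The central angle between the endpoints is δ = arccos(p₁·p₂) ≈ 1.339 rad (76.7°).
Interpolate at f = 2/3 with slerp weights a = sin((1−f)δ)/sin δ ≈ 0.443, b = sin(fδ)/sin δ ≈ 0.800.
p = a·p₁ + b·p₂ ≈ (0.551, -0.834, -0.015); φ = arcsin(p_z) ≈ -0.87°, λ = atan2(p_y, p_x) ≈ -56.55°.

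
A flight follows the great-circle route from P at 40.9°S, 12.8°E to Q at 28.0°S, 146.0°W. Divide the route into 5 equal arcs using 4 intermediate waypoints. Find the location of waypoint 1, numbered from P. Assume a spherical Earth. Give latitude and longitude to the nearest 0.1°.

Convert each endpoint to a unit vector on the sphere (x = cos φ cos λ, y = cos φ sin λ, z = sin φ).
The central angle between the endpoints is δ = arccos(p₁·p₂) ≈ 1.891 rad (108.4°).
Interpolate at f = 1/5 with slerp weights a = sin((1−f)δ)/sin δ ≈ 1.052, b = sin(fδ)/sin δ ≈ 0.389.
p = a·p₁ + b·p₂ ≈ (0.490, -0.016, -0.871); φ = arcsin(p_z) ≈ -60.61°, λ = atan2(p_y, p_x) ≈ -1.86°.

≈ 60.6°S, 1.9°W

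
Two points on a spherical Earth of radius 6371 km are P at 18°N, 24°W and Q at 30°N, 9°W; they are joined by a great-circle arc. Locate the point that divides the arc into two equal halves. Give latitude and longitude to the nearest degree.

The haversine formula gives a central angle δ ≈ 0.317 rad (18.2°) between the endpoints.
Interpolate at f = 1/2 with slerp weights a = sin((1−f)δ)/sin δ ≈ 0.506, b = sin(fδ)/sin δ ≈ 0.506.
p = a·p₁ + b·p₂ ≈ (0.873, -0.264, 0.410); φ = arcsin(p_z) ≈ 24.18°, λ = atan2(p_y, p_x) ≈ -16.85°.

≈ 24°N, 17°W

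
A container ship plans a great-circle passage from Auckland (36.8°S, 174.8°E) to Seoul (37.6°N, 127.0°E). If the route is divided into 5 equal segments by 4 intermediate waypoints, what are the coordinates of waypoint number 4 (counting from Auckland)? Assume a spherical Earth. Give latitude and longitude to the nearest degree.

≈ 23°N, 138°E

From cos δ = sin φ₁ sin φ₂ + cos φ₁ cos φ₂ cos Δλ, the central angle is δ ≈ 1.510 rad (86.5°).
Interpolate at f = 4/5 with slerp weights a = sin((1−f)δ)/sin δ ≈ 0.298, b = sin(fδ)/sin δ ≈ 0.937.
p = a·p₁ + b·p₂ ≈ (-0.684, 0.614, 0.393); φ = arcsin(p_z) ≈ 23.14°, λ = atan2(p_y, p_x) ≈ 138.08°.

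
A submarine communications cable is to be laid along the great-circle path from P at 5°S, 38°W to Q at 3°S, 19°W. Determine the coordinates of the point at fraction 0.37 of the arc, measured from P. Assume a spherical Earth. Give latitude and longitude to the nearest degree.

Convert each endpoint to a unit vector on the sphere (x = cos φ cos λ, y = cos φ sin λ, z = sin φ).
The central angle between the endpoints is δ = arccos(p₁·p₂) ≈ 0.333 rad (19.1°).
Interpolate at f = 0.37 with slerp weights a = sin((1−f)δ)/sin δ ≈ 0.637, b = sin(fδ)/sin δ ≈ 0.376.
p = a·p₁ + b·p₂ ≈ (0.855, -0.513, -0.075); φ = arcsin(p_z) ≈ -4.31°, λ = atan2(p_y, p_x) ≈ -30.96°.

≈ 4°S, 31°W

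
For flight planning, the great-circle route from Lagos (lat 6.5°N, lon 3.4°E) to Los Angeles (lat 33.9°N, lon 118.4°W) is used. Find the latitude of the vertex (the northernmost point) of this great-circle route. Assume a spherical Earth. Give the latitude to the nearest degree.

≈ 41°N

The great circle lies in the plane with unit normal n̂ = (p₁ × p₂)/|p₁ × p₂|.
Here n̂_z ≈ -0.755; the vertex latitude is φ_max = arccos|n̂_z| ≈ 41.0°.
Check via Clairaut: cos φ_max = |cos φ₁| · sin C = cos(6.5°)·sin(49.4°) ≈ 0.755, again giving ≈ 41.0°.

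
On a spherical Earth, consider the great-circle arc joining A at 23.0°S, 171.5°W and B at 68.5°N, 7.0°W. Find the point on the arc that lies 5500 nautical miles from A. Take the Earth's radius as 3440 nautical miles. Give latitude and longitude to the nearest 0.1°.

Convert each endpoint to a unit vector on the sphere (x = cos φ cos λ, y = cos φ sin λ, z = sin φ).
The central angle between the endpoints is δ = arccos(p₁·p₂) ≈ 2.330 rad (133.5°). The total great-circle distance is δ·R ≈ 2.330 × 3440 ≈ 8017 nmi, so the target fraction is f = 5500/8017 ≈ 0.686.
Interpolate at f ≈ 0.686 with slerp weights a = sin((1−f)δ)/sin δ ≈ 0.921, b = sin(fδ)/sin δ ≈ 1.379.
p = a·p₁ + b·p₂ ≈ (-0.337, -0.187, 0.923); φ = arcsin(p_z) ≈ 67.32°, λ = atan2(p_y, p_x) ≈ -151.00°.

≈ 67.3°N, 151.0°W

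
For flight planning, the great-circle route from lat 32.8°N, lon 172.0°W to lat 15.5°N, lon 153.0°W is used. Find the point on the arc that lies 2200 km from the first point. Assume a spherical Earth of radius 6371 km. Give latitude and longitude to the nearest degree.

≈ lat 19°N, lon 156°W

Write both endpoints as unit vectors p₁, p₂ with components (cos φ cos λ, cos φ sin λ, sin φ).
The central angle between the endpoints is δ = arccos(p₁·p₂) ≈ 0.426 rad (24.4°). The total great-circle distance is δ·R ≈ 0.426 × 6371 ≈ 2714 km, so the target fraction is f = 2200/2714 ≈ 0.811.
Interpolate at f ≈ 0.811 with slerp weights a = sin((1−f)δ)/sin δ ≈ 0.195, b = sin(fδ)/sin δ ≈ 0.819.
p = a·p₁ + b·p₂ ≈ (-0.866, -0.381, 0.325); φ = arcsin(p_z) ≈ 18.94°, λ = atan2(p_y, p_x) ≈ -156.23°.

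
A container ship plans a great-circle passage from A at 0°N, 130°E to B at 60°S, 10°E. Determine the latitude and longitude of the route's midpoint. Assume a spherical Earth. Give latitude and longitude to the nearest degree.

From cos δ = sin φ₁ sin φ₂ + cos φ₁ cos φ₂ cos Δλ, the central angle is δ ≈ 1.823 rad (104.5°).
Interpolate at f = 1/2 with slerp weights a = sin((1−f)δ)/sin δ ≈ 0.816, b = sin(fδ)/sin δ ≈ 0.816.
p = a·p₁ + b·p₂ ≈ (-0.123, 0.696, -0.707); φ = arcsin(p_z) ≈ -45.00°, λ = atan2(p_y, p_x) ≈ 100.00°.

≈ 45°S, 100°E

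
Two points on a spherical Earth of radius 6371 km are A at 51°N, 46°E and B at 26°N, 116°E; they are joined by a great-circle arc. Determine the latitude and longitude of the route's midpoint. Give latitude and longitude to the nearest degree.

Write both endpoints as unit vectors p₁, p₂ with components (cos φ cos λ, cos φ sin λ, sin φ).
The central angle between the endpoints is δ = arccos(p₁·p₂) ≈ 1.007 rad (57.7°).
Interpolate at f = 1/2 with slerp weights a = sin((1−f)δ)/sin δ ≈ 0.571, b = sin(fδ)/sin δ ≈ 0.571.
p = a·p₁ + b·p₂ ≈ (0.025, 0.720, 0.694); φ = arcsin(p_z) ≈ 43.94°, λ = atan2(p_y, p_x) ≈ 88.04°.

≈ 44°N, 88°E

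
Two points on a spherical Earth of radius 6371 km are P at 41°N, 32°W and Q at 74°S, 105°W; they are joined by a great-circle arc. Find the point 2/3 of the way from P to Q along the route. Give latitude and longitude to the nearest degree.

Convert each endpoint to a unit vector on the sphere (x = cos φ cos λ, y = cos φ sin λ, z = sin φ).
The central angle between the endpoints is δ = arccos(p₁·p₂) ≈ 2.177 rad (124.7°).
Interpolate at f = 2/3 with slerp weights a = sin((1−f)δ)/sin δ ≈ 0.808, b = sin(fδ)/sin δ ≈ 1.208.
p = a·p₁ + b·p₂ ≈ (0.431, -0.645, -0.632); φ = arcsin(p_z) ≈ -39.17°, λ = atan2(p_y, p_x) ≈ -56.25°.

≈ 39°S, 56°W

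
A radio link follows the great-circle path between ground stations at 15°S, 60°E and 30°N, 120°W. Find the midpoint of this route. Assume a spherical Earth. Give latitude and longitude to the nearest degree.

Write both endpoints as unit vectors p₁, p₂ with components (cos φ cos λ, cos φ sin λ, sin φ).
The central angle between the endpoints is δ = arccos(p₁·p₂) ≈ 2.880 rad (165.0°).
Interpolate at f = 1/2 with slerp weights a = sin((1−f)δ)/sin δ ≈ 3.831, b = sin(fδ)/sin δ ≈ 3.831.
p = a·p₁ + b·p₂ ≈ (0.191, 0.331, 0.924); φ = arcsin(p_z) ≈ 67.50°, λ = atan2(p_y, p_x) ≈ 60.00°.

≈ 68°N, 60°E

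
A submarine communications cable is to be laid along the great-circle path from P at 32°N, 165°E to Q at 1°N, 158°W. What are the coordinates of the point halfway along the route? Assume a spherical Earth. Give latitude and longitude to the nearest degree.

From cos δ = sin φ₁ sin φ₂ + cos φ₁ cos φ₂ cos Δλ, the central angle is δ ≈ 0.814 rad (46.7°).
Interpolate at f = 1/2 with slerp weights a = sin((1−f)δ)/sin δ ≈ 0.545, b = sin(fδ)/sin δ ≈ 0.545.
p = a·p₁ + b·p₂ ≈ (-0.951, -0.084, 0.298); φ = arcsin(p_z) ≈ 17.34°, λ = atan2(p_y, p_x) ≈ -174.93°.

≈ 17°N, 175°W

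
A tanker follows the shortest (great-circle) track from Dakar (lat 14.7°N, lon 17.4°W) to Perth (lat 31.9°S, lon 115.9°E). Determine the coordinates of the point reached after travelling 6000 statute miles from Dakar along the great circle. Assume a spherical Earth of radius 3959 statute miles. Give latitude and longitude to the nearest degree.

The haversine formula gives a central angle δ ≈ 2.342 rad (134.2°) between the endpoints. The total great-circle distance is δ·R ≈ 2.342 × 3959 ≈ 9274 mi, so the target fraction is f = 6000/9274 ≈ 0.647.
Interpolate at f ≈ 0.647 with slerp weights a = sin((1−f)δ)/sin δ ≈ 1.027, b = sin(fδ)/sin δ ≈ 1.393.
p = a·p₁ + b·p₂ ≈ (0.431, 0.767, -0.476); φ = arcsin(p_z) ≈ -28.40°, λ = atan2(p_y, p_x) ≈ 60.67°.

≈ lat 28°S, lon 61°E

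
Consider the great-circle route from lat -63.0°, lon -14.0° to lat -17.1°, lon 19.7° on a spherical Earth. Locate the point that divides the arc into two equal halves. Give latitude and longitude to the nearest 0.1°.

The haversine formula gives a central angle δ ≈ 0.898 rad (51.5°) between the endpoints.
Interpolate at f = 1/2 with slerp weights a = sin((1−f)δ)/sin δ ≈ 0.555, b = sin(fδ)/sin δ ≈ 0.555.
p = a·p₁ + b·p₂ ≈ (0.744, 0.118, -0.658); φ = arcsin(p_z) ≈ -41.13°, λ = atan2(p_y, p_x) ≈ 9.00°.

≈ lat -41.1°, lon 9.0°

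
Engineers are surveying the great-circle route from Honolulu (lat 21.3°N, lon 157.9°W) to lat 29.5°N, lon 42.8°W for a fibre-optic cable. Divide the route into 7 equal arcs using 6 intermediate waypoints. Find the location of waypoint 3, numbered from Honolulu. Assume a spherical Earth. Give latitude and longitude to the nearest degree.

≈ lat 40°N, lon 113°W

Write both endpoints as unit vectors p₁, p₂ with components (cos φ cos λ, cos φ sin λ, sin φ).
The central angle between the endpoints is δ = arccos(p₁·p₂) ≈ 1.737 rad (99.5°).
Interpolate at f = 3/7 with slerp weights a = sin((1−f)δ)/sin δ ≈ 0.849, b = sin(fδ)/sin δ ≈ 0.687.
p = a·p₁ + b·p₂ ≈ (-0.294, -0.704, 0.647); φ = arcsin(p_z) ≈ 40.29°, λ = atan2(p_y, p_x) ≈ -112.69°.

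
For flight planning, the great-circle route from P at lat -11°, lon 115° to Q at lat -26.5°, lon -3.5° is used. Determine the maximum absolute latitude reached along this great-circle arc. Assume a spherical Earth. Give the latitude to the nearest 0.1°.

≈ -35.0°

The great circle lies in the plane with unit normal n̂ = (p₁ × p₂)/|p₁ × p₂|.
Here n̂_z ≈ -0.819; the vertex latitude is φ_max = arccos|n̂_z| ≈ 35.0°.
Check via Clairaut: cos φ_max = |cos φ₁| · sin C = cos(11.0°)·sin(123.4°) ≈ 0.819, again giving ≈ 35.0°.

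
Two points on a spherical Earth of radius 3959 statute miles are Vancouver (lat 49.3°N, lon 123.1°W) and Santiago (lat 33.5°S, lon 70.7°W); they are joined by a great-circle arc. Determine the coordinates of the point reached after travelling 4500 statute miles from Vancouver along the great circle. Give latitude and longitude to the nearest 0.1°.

From cos δ = sin φ₁ sin φ₂ + cos φ₁ cos φ₂ cos Δλ, the central angle is δ ≈ 1.658 rad (95.0°). The total great-circle distance is δ·R ≈ 1.658 × 3959 ≈ 6562 mi, so the target fraction is f = 4500/6562 ≈ 0.686.
Interpolate at f ≈ 0.686 with slerp weights a = sin((1−f)δ)/sin δ ≈ 0.500, b = sin(fδ)/sin δ ≈ 0.911.
p = a·p₁ + b·p₂ ≈ (0.073, -0.990, -0.124); φ = arcsin(p_z) ≈ -7.12°, λ = atan2(p_y, p_x) ≈ -85.78°.

≈ lat 7.1°S, lon 85.8°W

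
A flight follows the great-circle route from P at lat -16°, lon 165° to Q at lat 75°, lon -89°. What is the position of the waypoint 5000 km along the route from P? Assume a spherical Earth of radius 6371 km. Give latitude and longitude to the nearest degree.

≈ lat 27°, lon 177°

Write both endpoints as unit vectors p₁, p₂ with components (cos φ cos λ, cos φ sin λ, sin φ).
The central angle between the endpoints is δ = arccos(p₁·p₂) ≈ 1.912 rad (109.6°). The total great-circle distance is δ·R ≈ 1.912 × 6371 ≈ 12183 km, so the target fraction is f = 5000/12183 ≈ 0.410.
Interpolate at f ≈ 0.410 with slerp weights a = sin((1−f)δ)/sin δ ≈ 0.959, b = sin(fδ)/sin δ ≈ 0.750.
p = a·p₁ + b·p₂ ≈ (-0.887, 0.044, 0.460); φ = arcsin(p_z) ≈ 27.40°, λ = atan2(p_y, p_x) ≈ 177.13°.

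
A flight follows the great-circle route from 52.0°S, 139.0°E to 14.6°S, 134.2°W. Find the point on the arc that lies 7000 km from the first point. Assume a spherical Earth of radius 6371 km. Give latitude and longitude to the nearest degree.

Convert each endpoint to a unit vector on the sphere (x = cos φ cos λ, y = cos φ sin λ, z = sin φ).
The central angle between the endpoints is δ = arccos(p₁·p₂) ≈ 1.337 rad (76.6°). The total great-circle distance is δ·R ≈ 1.337 × 6371 ≈ 8517 km, so the target fraction is f = 7000/8517 ≈ 0.822.
Interpolate at f ≈ 0.822 with slerp weights a = sin((1−f)δ)/sin δ ≈ 0.242, b = sin(fδ)/sin δ ≈ 0.916.
p = a·p₁ + b·p₂ ≈ (-0.730, -0.537, -0.422); φ = arcsin(p_z) ≈ -24.95°, λ = atan2(p_y, p_x) ≈ -143.66°.

≈ 25°S, 144°W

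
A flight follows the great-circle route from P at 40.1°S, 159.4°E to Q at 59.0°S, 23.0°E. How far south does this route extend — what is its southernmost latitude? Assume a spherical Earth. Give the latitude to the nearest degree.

The great circle lies in the plane with unit normal n̂ = (p₁ × p₂)/|p₁ × p₂|.
Here n̂_z ≈ -0.282; the vertex latitude is φ_max = arccos|n̂_z| ≈ 73.6°.
Check via Clairaut: cos φ_max = |cos φ₁| · sin C = cos(40.1°)·sin(158.4°) ≈ 0.282, again giving ≈ 73.6°.

≈ 74°S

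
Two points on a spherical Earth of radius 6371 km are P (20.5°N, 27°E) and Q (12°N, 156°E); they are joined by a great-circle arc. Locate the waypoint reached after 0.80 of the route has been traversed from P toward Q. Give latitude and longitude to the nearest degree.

≈ (24°N, 134°E)

The haversine formula gives a central angle δ ≈ 2.099 rad (120.2°) between the endpoints.
Interpolate at f = 0.80 with slerp weights a = sin((1−f)δ)/sin δ ≈ 0.472, b = sin(fδ)/sin δ ≈ 1.151.
p = a·p₁ + b·p₂ ≈ (-0.635, 0.658, 0.404); φ = arcsin(p_z) ≈ 23.86°, λ = atan2(p_y, p_x) ≈ 133.94°.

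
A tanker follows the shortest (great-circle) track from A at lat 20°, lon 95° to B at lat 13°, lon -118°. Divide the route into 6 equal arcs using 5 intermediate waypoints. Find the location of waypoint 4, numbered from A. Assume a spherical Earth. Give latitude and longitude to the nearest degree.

≈ lat 40°, lon -158°

Convert each endpoint to a unit vector on the sphere (x = cos φ cos λ, y = cos φ sin λ, z = sin φ).
The central angle between the endpoints is δ = arccos(p₁·p₂) ≈ 2.334 rad (133.7°).
Interpolate at f = 4/6 with slerp weights a = sin((1−f)δ)/sin δ ≈ 0.971, b = sin(fδ)/sin δ ≈ 1.383.
p = a·p₁ + b·p₂ ≈ (-0.712, -0.281, 0.643); φ = arcsin(p_z) ≈ 40.03°, λ = atan2(p_y, p_x) ≈ -158.45°.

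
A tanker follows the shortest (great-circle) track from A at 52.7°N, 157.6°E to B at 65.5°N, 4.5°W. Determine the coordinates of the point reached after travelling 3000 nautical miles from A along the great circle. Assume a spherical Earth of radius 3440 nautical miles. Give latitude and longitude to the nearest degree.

The haversine formula gives a central angle δ ≈ 1.065 rad (61.0°) between the endpoints. The total great-circle distance is δ·R ≈ 1.065 × 3440 ≈ 3663 nmi, so the target fraction is f = 3000/3663 ≈ 0.819.
Interpolate at f ≈ 0.819 with slerp weights a = sin((1−f)δ)/sin δ ≈ 0.219, b = sin(fδ)/sin δ ≈ 0.875.
p = a·p₁ + b·p₂ ≈ (0.239, 0.022, 0.971); φ = arcsin(p_z) ≈ 76.10°, λ = atan2(p_y, p_x) ≈ 5.27°.

≈ 76°N, 5°E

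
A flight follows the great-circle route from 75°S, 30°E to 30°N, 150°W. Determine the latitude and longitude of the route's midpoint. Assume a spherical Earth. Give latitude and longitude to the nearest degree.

≈ 37°S, 150°W

The haversine formula gives a central angle δ ≈ 2.356 rad (135.0°) between the endpoints.
Interpolate at f = 1/2 with slerp weights a = sin((1−f)δ)/sin δ ≈ 1.307, b = sin(fδ)/sin δ ≈ 1.307.
p = a·p₁ + b·p₂ ≈ (-0.687, -0.397, -0.609); φ = arcsin(p_z) ≈ -37.50°, λ = atan2(p_y, p_x) ≈ -150.00°.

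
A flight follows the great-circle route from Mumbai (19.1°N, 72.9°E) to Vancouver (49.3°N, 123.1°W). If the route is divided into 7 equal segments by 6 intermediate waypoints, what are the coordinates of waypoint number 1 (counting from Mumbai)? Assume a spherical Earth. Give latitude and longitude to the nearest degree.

≈ 35°N, 77°E

Write both endpoints as unit vectors p₁, p₂ with components (cos φ cos λ, cos φ sin λ, sin φ).
The central angle between the endpoints is δ = arccos(p₁·p₂) ≈ 1.922 rad (110.1°).
Interpolate at f = 1/7 with slerp weights a = sin((1−f)δ)/sin δ ≈ 1.062, b = sin(fδ)/sin δ ≈ 0.289.
p = a·p₁ + b·p₂ ≈ (0.192, 0.801, 0.566); φ = arcsin(p_z) ≈ 34.50°, λ = atan2(p_y, p_x) ≈ 76.51°.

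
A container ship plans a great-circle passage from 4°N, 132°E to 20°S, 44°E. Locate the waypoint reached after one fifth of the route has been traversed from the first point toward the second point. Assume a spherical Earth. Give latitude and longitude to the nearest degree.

≈ 2°S, 115°E

Convert each endpoint to a unit vector on the sphere (x = cos φ cos λ, y = cos φ sin λ, z = sin φ).
The central angle between the endpoints is δ = arccos(p₁·p₂) ≈ 1.562 rad (89.5°).
Interpolate at f = 1/5 with slerp weights a = sin((1−f)δ)/sin δ ≈ 0.949, b = sin(fδ)/sin δ ≈ 0.307.
p = a·p₁ + b·p₂ ≈ (-0.426, 0.904, -0.039); φ = arcsin(p_z) ≈ -2.23°, λ = atan2(p_y, p_x) ≈ 115.21°.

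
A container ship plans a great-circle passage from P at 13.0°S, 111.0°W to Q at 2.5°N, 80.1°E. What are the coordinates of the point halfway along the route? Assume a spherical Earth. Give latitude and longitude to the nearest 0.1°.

Write both endpoints as unit vectors p₁, p₂ with components (cos φ cos λ, cos φ sin λ, sin φ).
The central angle between the endpoints is δ = arccos(p₁·p₂) ≈ 2.876 rad (164.8°).
Interpolate at f = 1/2 with slerp weights a = sin((1−f)δ)/sin δ ≈ 3.782, b = sin(fδ)/sin δ ≈ 3.782.
p = a·p₁ + b·p₂ ≈ (-0.671, 0.282, -0.686); φ = arcsin(p_z) ≈ -43.30°, λ = atan2(p_y, p_x) ≈ 157.22°.

≈ 43.3°S, 157.2°E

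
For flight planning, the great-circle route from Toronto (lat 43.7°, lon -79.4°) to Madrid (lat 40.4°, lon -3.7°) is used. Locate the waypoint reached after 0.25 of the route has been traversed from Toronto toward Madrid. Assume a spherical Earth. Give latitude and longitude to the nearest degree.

≈ lat 48°, lon -61°

The haversine formula gives a central angle δ ≈ 0.947 rad (54.3°) between the endpoints.
Interpolate at f = 0.25 with slerp weights a = sin((1−f)δ)/sin δ ≈ 0.803, b = sin(fδ)/sin δ ≈ 0.289.
p = a·p₁ + b·p₂ ≈ (0.326, -0.585, 0.742); φ = arcsin(p_z) ≈ 47.93°, λ = atan2(p_y, p_x) ≈ -60.84°.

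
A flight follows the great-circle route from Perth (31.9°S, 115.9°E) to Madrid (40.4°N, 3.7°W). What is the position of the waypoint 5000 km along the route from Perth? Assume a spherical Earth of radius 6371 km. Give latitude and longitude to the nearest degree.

≈ (5°S, 77°E)

Write both endpoints as unit vectors p₁, p₂ with components (cos φ cos λ, cos φ sin λ, sin φ).
The central angle between the endpoints is δ = arccos(p₁·p₂) ≈ 2.294 rad (131.4°). The total great-circle distance is δ·R ≈ 2.294 × 6371 ≈ 14615 km, so the target fraction is f = 5000/14615 ≈ 0.342.
Interpolate at f ≈ 0.342 with slerp weights a = sin((1−f)δ)/sin δ ≈ 1.331, b = sin(fδ)/sin δ ≈ 0.943.
p = a·p₁ + b·p₂ ≈ (0.223, 0.970, -0.093); φ = arcsin(p_z) ≈ -5.31°, λ = atan2(p_y, p_x) ≈ 77.08°.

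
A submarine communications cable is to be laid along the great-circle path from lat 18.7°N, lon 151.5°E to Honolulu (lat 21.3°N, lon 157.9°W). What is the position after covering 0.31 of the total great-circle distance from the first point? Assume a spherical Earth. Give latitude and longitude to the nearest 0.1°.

Convert each endpoint to a unit vector on the sphere (x = cos φ cos λ, y = cos φ sin λ, z = sin φ).
The central angle between the endpoints is δ = arccos(p₁·p₂) ≈ 0.828 rad (47.4°).
Interpolate at f = 0.31 with slerp weights a = sin((1−f)δ)/sin δ ≈ 0.734, b = sin(fδ)/sin δ ≈ 0.345.
p = a·p₁ + b·p₂ ≈ (-0.909, 0.211, 0.361); φ = arcsin(p_z) ≈ 21.13°, λ = atan2(p_y, p_x) ≈ 166.93°.

≈ lat 21.1°N, lon 166.9°E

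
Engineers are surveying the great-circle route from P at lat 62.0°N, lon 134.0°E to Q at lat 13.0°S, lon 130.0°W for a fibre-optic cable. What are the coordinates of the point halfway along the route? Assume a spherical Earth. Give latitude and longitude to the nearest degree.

≈ lat 32°N, lon 157°W

Convert each endpoint to a unit vector on the sphere (x = cos φ cos λ, y = cos φ sin λ, z = sin φ).
The central angle between the endpoints is δ = arccos(p₁·p₂) ≈ 1.820 rad (104.3°).
Interpolate at f = 1/2 with slerp weights a = sin((1−f)δ)/sin δ ≈ 0.815, b = sin(fδ)/sin δ ≈ 0.815.
p = a·p₁ + b·p₂ ≈ (-0.776, -0.333, 0.536); φ = arcsin(p_z) ≈ 32.41°, λ = atan2(p_y, p_x) ≈ -156.78°.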